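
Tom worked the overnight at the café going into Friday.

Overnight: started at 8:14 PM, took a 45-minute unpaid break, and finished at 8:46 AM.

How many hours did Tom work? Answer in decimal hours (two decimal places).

Overnight: 8:14 PM → midnight = 3 h 46 min; midnight → 8:46 AM = 8 h 46 min; span 12 h 32 min; less 45 min break → 11 h 47 min

11.78 hours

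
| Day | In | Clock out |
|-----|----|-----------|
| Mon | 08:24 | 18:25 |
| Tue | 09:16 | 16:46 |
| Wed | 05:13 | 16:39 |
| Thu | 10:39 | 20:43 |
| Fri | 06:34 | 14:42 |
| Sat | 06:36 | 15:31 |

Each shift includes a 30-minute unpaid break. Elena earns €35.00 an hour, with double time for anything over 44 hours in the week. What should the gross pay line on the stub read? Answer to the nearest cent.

€2174.67

Mon: 08:24–18:25 = 10 h 1 min; less 30 min break → 9 h 31 min
Tue: 09:16–16:46 = 7 h 30 min; less 30 min break → 7 h 0 min
Wed: 05:13–16:39 = 11 h 26 min; less 30 min break → 10 h 56 min
Thu: 10:39–20:43 = 10 h 4 min; less 30 min break → 9 h 34 min
Fri: 06:34–14:42 = 8 h 8 min; less 30 min break → 7 h 38 min
Sat: 06:36–15:31 = 8 h 55 min; less 30 min break → 8 h 25 min
Total worked: 53 h 4 min = 3184 min.
Regular 44 h 0 min = 2640 min at €35.00/h; overtime 9 h 4 min = 544 min at €70.00/h.
Pay = (2640 × €35.00 + 544 × €70.00) ÷ 60 = €2174.67.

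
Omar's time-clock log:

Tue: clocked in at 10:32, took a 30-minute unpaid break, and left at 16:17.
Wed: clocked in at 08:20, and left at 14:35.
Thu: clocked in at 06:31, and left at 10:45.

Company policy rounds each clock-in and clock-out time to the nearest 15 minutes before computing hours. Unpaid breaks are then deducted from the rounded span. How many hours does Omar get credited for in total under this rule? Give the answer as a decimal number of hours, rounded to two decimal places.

Tue: in 10:32→10:30, out 16:17→16:15; 5 h 45 min − 30 min = 5 h 15 min
Wed: in 08:20→08:15, out 14:35→14:30; 6 h 15 min
Thu: in 06:31→06:30, out 10:45→10:45; 4 h 15 min
Total credited: 15 h 45 min.

15.75 hours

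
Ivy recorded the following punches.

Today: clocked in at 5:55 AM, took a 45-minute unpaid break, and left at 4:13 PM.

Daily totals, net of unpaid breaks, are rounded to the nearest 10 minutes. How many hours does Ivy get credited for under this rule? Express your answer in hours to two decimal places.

Today: 5:55 AM–4:13 PM = 10 h 18 min − 45 min = 9 h 33 min → rounds to 9 h 30 min

9.50 hours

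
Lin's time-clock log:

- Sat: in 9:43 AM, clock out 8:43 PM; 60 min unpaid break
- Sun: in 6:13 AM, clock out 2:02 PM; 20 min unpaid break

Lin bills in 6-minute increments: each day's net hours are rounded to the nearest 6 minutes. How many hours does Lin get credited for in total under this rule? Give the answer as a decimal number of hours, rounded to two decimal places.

17.50 hours

Sat: 9:43 AM–8:43 PM = 11 h 0 min − 60 min = 10 h 0 min → rounds to 10 h 0 min
Sun: 6:13 AM–2:02 PM = 7 h 49 min − 20 min = 7 h 29 min → rounds to 7 h 30 min
Total credited: 17 h 30 min.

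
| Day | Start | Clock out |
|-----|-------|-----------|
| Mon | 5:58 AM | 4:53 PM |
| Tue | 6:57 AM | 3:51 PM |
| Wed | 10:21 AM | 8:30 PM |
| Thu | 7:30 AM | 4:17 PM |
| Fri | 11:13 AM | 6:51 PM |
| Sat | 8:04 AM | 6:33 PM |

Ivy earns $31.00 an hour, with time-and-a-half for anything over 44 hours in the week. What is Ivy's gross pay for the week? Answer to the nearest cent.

Mon: 5:58 AM–4:53 PM = 10 h 55 min
Tue: 6:57 AM–3:51 PM = 8 h 54 min
Wed: 10:21 AM–8:30 PM = 10 h 9 min
Thu: 7:30 AM–4:17 PM = 8 h 47 min
Fri: 11:13 AM–6:51 PM = 7 h 38 min
Sat: 8:04 AM–6:33 PM = 10 h 29 min
Total worked: 56 h 52 min = 3412 min.
Regular 44 h 0 min = 2640 min at $31.00/h; overtime 12 h 52 min = 772 min at $46.50/h.
Pay = (2640 × $31.00 + 772 × $46.50) ÷ 60 = $1962.30.

$1962.30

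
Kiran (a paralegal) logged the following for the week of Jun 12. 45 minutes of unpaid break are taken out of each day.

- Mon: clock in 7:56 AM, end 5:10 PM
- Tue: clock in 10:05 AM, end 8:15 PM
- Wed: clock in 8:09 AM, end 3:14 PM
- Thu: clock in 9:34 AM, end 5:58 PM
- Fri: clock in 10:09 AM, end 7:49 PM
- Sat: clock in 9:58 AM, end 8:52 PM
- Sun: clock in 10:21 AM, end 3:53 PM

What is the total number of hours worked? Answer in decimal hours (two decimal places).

55.73 hours

Mon: 7:56 AM–5:10 PM = 9 h 14 min; less 45 min break → 8 h 29 min
Tue: 10:05 AM–8:15 PM = 10 h 10 min; less 45 min break → 9 h 25 min
Wed: 8:09 AM–3:14 PM = 7 h 5 min; less 45 min break → 6 h 20 min
Thu: 9:34 AM–5:58 PM = 8 h 24 min; less 45 min break → 7 h 39 min
Fri: 10:09 AM–7:49 PM = 9 h 40 min; less 45 min break → 8 h 55 min
Sat: 9:58 AM–8:52 PM = 10 h 54 min; less 45 min break → 10 h 9 min
Sun: 10:21 AM–3:53 PM = 5 h 32 min; less 45 min break → 4 h 47 min
Total: 8 h 29 min + 9 h 25 min + 6 h 20 min + 7 h 39 min + 8 h 55 min + 10 h 9 min + 4 h 47 min = 55 h 44 min.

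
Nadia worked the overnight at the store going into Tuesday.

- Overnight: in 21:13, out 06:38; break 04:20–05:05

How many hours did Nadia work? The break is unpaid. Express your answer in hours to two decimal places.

8.67 hours

Overnight: 21:13 → midnight = 2 h 47 min; midnight → 06:38 = 6 h 38 min; span 9 h 25 min; less 45 min break → 8 h 40 min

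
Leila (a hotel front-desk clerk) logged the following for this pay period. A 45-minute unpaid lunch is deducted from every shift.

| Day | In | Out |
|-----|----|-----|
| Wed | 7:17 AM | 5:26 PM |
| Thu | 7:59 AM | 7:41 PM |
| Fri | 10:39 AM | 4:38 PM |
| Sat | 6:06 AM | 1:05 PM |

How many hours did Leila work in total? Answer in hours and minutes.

31 h 49 min

Wed: 7:17 AM–5:26 PM = 10 h 9 min; less 45 min break → 9 h 24 min
Thu: 7:59 AM–7:41 PM = 11 h 42 min; less 45 min break → 10 h 57 min
Fri: 10:39 AM–4:38 PM = 5 h 59 min; less 45 min break → 5 h 14 min
Sat: 6:06 AM–1:05 PM = 6 h 59 min; less 45 min break → 6 h 14 min
Total: 9 h 24 min + 10 h 57 min + 5 h 14 min + 6 h 14 min = 31 h 49 min.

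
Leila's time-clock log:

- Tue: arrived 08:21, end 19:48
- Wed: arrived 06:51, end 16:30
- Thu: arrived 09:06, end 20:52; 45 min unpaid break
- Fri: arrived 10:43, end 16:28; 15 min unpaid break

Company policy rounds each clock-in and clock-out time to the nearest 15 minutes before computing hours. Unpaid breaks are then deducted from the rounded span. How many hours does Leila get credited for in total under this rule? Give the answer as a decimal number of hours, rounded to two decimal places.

Tue: in 08:21→08:15, out 19:48→19:45; 11 h 30 min
Wed: in 06:51→06:45, out 16:30→16:30; 9 h 45 min
Thu: in 09:06→09:00, out 20:52→20:45; 11 h 45 min − 45 min = 11 h 0 min
Fri: in 10:43→10:45, out 16:28→16:30; 5 h 45 min − 15 min = 5 h 30 min
Total credited: 37 h 45 min.

37.75 hours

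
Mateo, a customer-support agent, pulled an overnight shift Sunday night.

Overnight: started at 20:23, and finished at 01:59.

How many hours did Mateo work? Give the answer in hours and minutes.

5 h 36 min

Overnight: 20:23 → midnight = 3 h 37 min; midnight → 01:59 = 1 h 59 min; span 5 h 36 min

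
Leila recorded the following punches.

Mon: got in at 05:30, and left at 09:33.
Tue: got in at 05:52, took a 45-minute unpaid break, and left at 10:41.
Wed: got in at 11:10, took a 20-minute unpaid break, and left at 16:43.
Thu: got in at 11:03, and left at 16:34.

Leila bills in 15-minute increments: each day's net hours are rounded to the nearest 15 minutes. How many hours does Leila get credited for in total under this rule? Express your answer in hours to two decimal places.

18.75 hours

Mon: 05:30–09:33 = 4 h 3 min → rounds to 4 h 0 min
Tue: 05:52–10:41 = 4 h 49 min − 45 min = 4 h 4 min → rounds to 4 h 0 min
Wed: 11:10–16:43 = 5 h 33 min − 20 min = 5 h 13 min → rounds to 5 h 15 min
Thu: 11:03–16:34 = 5 h 31 min → rounds to 5 h 30 min
Total credited: 18 h 45 min.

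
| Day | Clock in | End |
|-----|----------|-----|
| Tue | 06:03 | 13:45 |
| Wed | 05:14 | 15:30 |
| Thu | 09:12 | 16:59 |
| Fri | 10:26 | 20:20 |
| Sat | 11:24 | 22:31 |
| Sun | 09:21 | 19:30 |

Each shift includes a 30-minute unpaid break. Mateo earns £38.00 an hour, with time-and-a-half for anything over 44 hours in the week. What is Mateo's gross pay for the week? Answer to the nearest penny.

Tue: 06:03–13:45 = 7 h 42 min; less 30 min break → 7 h 12 min
Wed: 05:14–15:30 = 10 h 16 min; less 30 min break → 9 h 46 min
Thu: 09:12–16:59 = 7 h 47 min; less 30 min break → 7 h 17 min
Fri: 10:26–20:20 = 9 h 54 min; less 30 min break → 9 h 24 min
Sat: 11:24–22:31 = 11 h 7 min; less 30 min break → 10 h 37 min
Sun: 09:21–19:30 = 10 h 9 min; less 30 min break → 9 h 39 min
Total worked: 53 h 55 min = 3235 min.
Regular 44 h 0 min = 2640 min at £38.00/h; overtime 9 h 55 min = 595 min at £57.00/h.
Pay = (2640 × £38.00 + 595 × £57.00) ÷ 60 = £2237.25.

£2237.25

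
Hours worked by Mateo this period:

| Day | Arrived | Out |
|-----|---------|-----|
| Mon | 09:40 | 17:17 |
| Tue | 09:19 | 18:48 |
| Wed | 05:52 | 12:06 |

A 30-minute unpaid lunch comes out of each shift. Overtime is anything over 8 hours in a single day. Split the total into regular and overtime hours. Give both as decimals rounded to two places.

Regular 20.85 hours, overtime 0.98 hours

Mon: 09:40–17:17 = 7 h 37 min; less 30 min break → 7 h 7 min
Tue: 09:19–18:48 = 9 h 29 min; less 30 min break → 8 h 59 min
Wed: 05:52–12:06 = 6 h 14 min; less 30 min break → 5 h 44 min
Mon reg 7 h 7 min / OT 0 h 0 min; Tue reg 8 h 0 min / OT 0 h 59 min; Wed reg 5 h 44 min / OT 0 h 0 min.
Totals: regular 20 h 51 min, overtime 0 h 59 min.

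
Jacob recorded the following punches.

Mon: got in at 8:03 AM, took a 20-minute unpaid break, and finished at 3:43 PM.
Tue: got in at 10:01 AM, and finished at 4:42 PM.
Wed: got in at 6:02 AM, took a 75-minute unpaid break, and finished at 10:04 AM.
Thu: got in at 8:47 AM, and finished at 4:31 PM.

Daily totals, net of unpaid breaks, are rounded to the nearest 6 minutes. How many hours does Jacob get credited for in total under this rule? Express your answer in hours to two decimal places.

Mon: 8:03 AM–3:43 PM = 7 h 40 min − 20 min = 7 h 20 min → rounds to 7 h 18 min
Tue: 10:01 AM–4:42 PM = 6 h 41 min → rounds to 6 h 42 min
Wed: 6:02 AM–10:04 AM = 4 h 2 min − 75 min = 2 h 47 min → rounds to 2 h 48 min
Thu: 8:47 AM–4:31 PM = 7 h 44 min → rounds to 7 h 42 min
Total credited: 24 h 30 min.

24.50 hours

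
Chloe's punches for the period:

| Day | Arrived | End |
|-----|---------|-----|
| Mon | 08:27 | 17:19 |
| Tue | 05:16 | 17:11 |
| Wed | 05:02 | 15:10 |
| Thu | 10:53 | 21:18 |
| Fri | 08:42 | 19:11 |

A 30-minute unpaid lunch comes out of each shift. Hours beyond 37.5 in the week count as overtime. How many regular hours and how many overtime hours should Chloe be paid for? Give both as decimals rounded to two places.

Regular 37.50 hours, overtime 11.82 hours

Mon: 08:27–17:19 = 8 h 52 min; less 30 min break → 8 h 22 min
Tue: 05:16–17:11 = 11 h 55 min; less 30 min break → 11 h 25 min
Wed: 05:02–15:10 = 10 h 8 min; less 30 min break → 9 h 38 min
Thu: 10:53–21:18 = 10 h 25 min; less 30 min break → 9 h 55 min
Fri: 08:42–19:11 = 10 h 29 min; less 30 min break → 9 h 59 min
Total worked: 49 h 19 min = 49.32 h.
Threshold 37.5 h → overtime 11 h 49 min, regular 37 h 30 min.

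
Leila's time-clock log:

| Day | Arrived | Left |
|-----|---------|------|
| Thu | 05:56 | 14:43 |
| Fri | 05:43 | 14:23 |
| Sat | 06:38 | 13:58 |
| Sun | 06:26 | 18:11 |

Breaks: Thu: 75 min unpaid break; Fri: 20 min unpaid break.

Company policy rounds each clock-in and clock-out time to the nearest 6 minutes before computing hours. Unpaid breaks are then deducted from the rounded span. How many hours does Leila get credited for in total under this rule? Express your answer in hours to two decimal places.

35.12 hours

Thu: in 05:56→05:54, out 14:43→14:42; 8 h 48 min − 75 min = 7 h 33 min
Fri: in 05:43→05:42, out 14:23→14:24; 8 h 42 min − 20 min = 8 h 22 min
Sat: in 06:38→06:36, out 13:58→14:00; 7 h 24 min
Sun: in 06:26→06:24, out 18:11→18:12; 11 h 48 min
Total credited: 35 h 7 min.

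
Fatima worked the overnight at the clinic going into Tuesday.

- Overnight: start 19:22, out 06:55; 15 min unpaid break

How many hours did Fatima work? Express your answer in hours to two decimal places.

11.30 hours

Overnight: 19:22 → midnight = 4 h 38 min; midnight → 06:55 = 6 h 55 min; span 11 h 33 min; less 15 min break → 11 h 18 min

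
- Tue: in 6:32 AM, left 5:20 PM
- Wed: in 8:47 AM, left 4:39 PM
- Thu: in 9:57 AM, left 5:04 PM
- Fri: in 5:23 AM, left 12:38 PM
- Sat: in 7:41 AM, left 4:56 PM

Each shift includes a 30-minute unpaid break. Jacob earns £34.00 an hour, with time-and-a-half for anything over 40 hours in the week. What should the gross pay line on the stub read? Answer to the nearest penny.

Tue: 6:32 AM–5:20 PM = 10 h 48 min; less 30 min break → 10 h 18 min
Wed: 8:47 AM–4:39 PM = 7 h 52 min; less 30 min break → 7 h 22 min
Thu: 9:57 AM–5:04 PM = 7 h 7 min; less 30 min break → 6 h 37 min
Fri: 5:23 AM–12:38 PM = 7 h 15 min; less 30 min break → 6 h 45 min
Sat: 7:41 AM–4:56 PM = 9 h 15 min; less 30 min break → 8 h 45 min
Total worked: 39 h 47 min = 2387 min.
Regular 39 h 47 min = 2387 min at £34.00/h; overtime 0 h 0 min = 0 min at £51.00/h.
Pay = (2387 × £34.00 + 0 × £51.00) ÷ 60 = £1352.63.

£1352.63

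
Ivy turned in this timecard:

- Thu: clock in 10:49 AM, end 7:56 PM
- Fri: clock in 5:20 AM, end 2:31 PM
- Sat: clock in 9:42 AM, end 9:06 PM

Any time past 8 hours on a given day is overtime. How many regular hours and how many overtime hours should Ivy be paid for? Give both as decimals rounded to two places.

Thu: 10:49 AM–7:56 PM = 9 h 7 min
Fri: 5:20 AM–2:31 PM = 9 h 11 min
Sat: 9:42 AM–9:06 PM = 11 h 24 min
Thu reg 8 h 0 min / OT 1 h 7 min; Fri reg 8 h 0 min / OT 1 h 11 min; Sat reg 8 h 0 min / OT 3 h 24 min.
Totals: regular 24 h 0 min, overtime 5 h 42 min.

Regular 24.00 hours, overtime 5.70 hours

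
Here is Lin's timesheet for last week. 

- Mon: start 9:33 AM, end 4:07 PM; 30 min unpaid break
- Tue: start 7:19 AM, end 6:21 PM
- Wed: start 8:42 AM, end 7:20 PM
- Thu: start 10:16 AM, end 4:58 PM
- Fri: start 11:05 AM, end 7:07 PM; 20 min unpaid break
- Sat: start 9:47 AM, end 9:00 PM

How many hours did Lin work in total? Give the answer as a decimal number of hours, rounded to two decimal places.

Mon: 9:33 AM–4:07 PM = 6 h 34 min; less 30 min break → 6 h 4 min
Tue: 7:19 AM–6:21 PM = 11 h 2 min
Wed: 8:42 AM–7:20 PM = 10 h 38 min
Thu: 10:16 AM–4:58 PM = 6 h 42 min
Fri: 11:05 AM–7:07 PM = 8 h 2 min; less 20 min break → 7 h 42 min
Sat: 9:47 AM–9:00 PM = 11 h 13 min
Total: 6 h 4 min + 11 h 2 min + 10 h 38 min + 6 h 42 min + 7 h 42 min + 11 h 13 min = 53 h 21 min.

53.35 hours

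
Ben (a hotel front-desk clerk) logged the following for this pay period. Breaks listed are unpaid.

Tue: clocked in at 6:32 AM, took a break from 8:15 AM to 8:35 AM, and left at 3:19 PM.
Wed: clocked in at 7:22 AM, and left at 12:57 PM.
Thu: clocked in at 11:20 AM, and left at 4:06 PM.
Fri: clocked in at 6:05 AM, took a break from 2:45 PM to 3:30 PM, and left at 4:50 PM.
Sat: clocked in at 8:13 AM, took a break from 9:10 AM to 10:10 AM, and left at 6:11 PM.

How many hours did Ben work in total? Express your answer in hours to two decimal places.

Tue: 6:32 AM–3:19 PM = 8 h 47 min; less 20 min break → 8 h 27 min
Wed: 7:22 AM–12:57 PM = 5 h 35 min
Thu: 11:20 AM–4:06 PM = 4 h 46 min
Fri: 6:05 AM–4:50 PM = 10 h 45 min; less 45 min break → 10 h 0 min
Sat: 8:13 AM–6:11 PM = 9 h 58 min; less 60 min break → 8 h 58 min
Total: 8 h 27 min + 5 h 35 min + 4 h 46 min + 10 h 0 min + 8 h 58 min = 37 h 46 min.

37.77 hours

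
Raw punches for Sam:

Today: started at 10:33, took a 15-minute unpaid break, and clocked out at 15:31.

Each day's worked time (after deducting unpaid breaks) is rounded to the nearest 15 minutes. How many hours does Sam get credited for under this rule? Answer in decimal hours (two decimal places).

Today: 10:33–15:31 = 4 h 58 min − 15 min = 4 h 43 min → rounds to 4 h 45 min

4.75 hours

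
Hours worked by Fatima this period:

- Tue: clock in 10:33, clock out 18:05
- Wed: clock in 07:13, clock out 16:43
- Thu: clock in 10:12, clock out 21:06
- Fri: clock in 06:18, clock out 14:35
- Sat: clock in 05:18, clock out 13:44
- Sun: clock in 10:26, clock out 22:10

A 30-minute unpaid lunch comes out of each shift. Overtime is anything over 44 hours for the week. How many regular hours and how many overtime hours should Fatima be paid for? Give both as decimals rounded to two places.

Tue: 10:33–18:05 = 7 h 32 min; less 30 min break → 7 h 2 min
Wed: 07:13–16:43 = 9 h 30 min; less 30 min break → 9 h 0 min
Thu: 10:12–21:06 = 10 h 54 min; less 30 min break → 10 h 24 min
Fri: 06:18–14:35 = 8 h 17 min; less 30 min break → 7 h 47 min
Sat: 05:18–13:44 = 8 h 26 min; less 30 min break → 7 h 56 min
Sun: 10:26–22:10 = 11 h 44 min; less 30 min break → 11 h 14 min
Total worked: 53 h 23 min = 53.38 h.
Threshold 44 h → overtime 9 h 23 min, regular 44 h 0 min.

Regular 44.00 hours, overtime 9.38 hours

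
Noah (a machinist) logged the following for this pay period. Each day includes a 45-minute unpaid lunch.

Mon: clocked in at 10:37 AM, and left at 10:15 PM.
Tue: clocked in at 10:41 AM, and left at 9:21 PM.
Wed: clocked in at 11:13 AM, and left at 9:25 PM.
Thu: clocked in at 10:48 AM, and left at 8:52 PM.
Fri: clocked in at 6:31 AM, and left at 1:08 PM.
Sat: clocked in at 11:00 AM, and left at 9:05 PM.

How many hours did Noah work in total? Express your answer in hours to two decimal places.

54.77 hours

Mon: 10:37 AM–10:15 PM = 11 h 38 min; less 45 min break → 10 h 53 min
Tue: 10:41 AM–9:21 PM = 10 h 40 min; less 45 min break → 9 h 55 min
Wed: 11:13 AM–9:25 PM = 10 h 12 min; less 45 min break → 9 h 27 min
Thu: 10:48 AM–8:52 PM = 10 h 4 min; less 45 min break → 9 h 19 min
Fri: 6:31 AM–1:08 PM = 6 h 37 min; less 45 min break → 5 h 52 min
Sat: 11:00 AM–9:05 PM = 10 h 5 min; less 45 min break → 9 h 20 min
Total: 10 h 53 min + 9 h 55 min + 9 h 27 min + 9 h 19 min + 5 h 52 min + 9 h 20 min = 54 h 46 min.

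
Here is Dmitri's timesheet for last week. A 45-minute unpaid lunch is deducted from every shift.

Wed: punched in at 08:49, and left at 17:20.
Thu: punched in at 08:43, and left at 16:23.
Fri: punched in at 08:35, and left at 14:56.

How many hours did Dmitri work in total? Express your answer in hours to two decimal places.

Wed: 08:49–17:20 = 8 h 31 min; less 45 min break → 7 h 46 min
Thu: 08:43–16:23 = 7 h 40 min; less 45 min break → 6 h 55 min
Fri: 08:35–14:56 = 6 h 21 min; less 45 min break → 5 h 36 min
Total: 7 h 46 min + 6 h 55 min + 5 h 36 min = 20 h 17 min.

20.28 hours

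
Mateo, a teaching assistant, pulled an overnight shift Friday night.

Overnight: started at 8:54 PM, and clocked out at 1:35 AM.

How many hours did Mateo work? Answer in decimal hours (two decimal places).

4.68 hours

Overnight: 8:54 PM → midnight = 3 h 6 min; midnight → 1:35 AM = 1 h 35 min; span 4 h 41 min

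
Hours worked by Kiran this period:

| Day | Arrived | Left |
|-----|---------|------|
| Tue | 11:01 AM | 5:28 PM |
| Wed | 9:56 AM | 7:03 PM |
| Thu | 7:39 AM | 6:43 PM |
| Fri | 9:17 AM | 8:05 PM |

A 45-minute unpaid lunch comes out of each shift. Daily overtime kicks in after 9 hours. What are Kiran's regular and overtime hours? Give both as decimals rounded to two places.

Regular 32.07 hours, overtime 2.37 hours

Tue: 11:01 AM–5:28 PM = 6 h 27 min; less 45 min break → 5 h 42 min
Wed: 9:56 AM–7:03 PM = 9 h 7 min; less 45 min break → 8 h 22 min
Thu: 7:39 AM–6:43 PM = 11 h 4 min; less 45 min break → 10 h 19 min
Fri: 9:17 AM–8:05 PM = 10 h 48 min; less 45 min break → 10 h 3 min
Tue reg 5 h 42 min / OT 0 h 0 min; Wed reg 8 h 22 min / OT 0 h 0 min; Thu reg 9 h 0 min / OT 1 h 19 min; Fri reg 9 h 0 min / OT 1 h 3 min.
Totals: regular 32 h 4 min, overtime 2 h 22 min.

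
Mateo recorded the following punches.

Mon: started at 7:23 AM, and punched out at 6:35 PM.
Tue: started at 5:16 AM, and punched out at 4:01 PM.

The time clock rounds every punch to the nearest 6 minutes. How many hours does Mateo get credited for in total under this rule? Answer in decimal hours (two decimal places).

21.90 hours

Mon: in 7:23 AM→7:24 AM, out 6:35 PM→6:36 PM; 11 h 12 min
Tue: in 5:16 AM→5:18 AM, out 4:01 PM→4:00 PM; 10 h 42 min
Total credited: 21 h 54 min.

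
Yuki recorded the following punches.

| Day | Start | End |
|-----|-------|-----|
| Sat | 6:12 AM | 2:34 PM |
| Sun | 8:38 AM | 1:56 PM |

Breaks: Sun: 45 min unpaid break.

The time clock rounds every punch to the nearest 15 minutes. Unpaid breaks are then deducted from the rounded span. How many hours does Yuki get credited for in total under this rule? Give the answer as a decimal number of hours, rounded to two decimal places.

Sat: in 6:12 AM→6:15 AM, out 2:34 PM→2:30 PM; 8 h 15 min
Sun: in 8:38 AM→8:45 AM, out 1:56 PM→2:00 PM; 5 h 15 min − 45 min = 4 h 30 min
Total credited: 12 h 45 min.

12.75 hours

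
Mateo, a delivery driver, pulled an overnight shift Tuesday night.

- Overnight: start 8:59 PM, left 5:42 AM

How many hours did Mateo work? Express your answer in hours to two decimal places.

8.72 hours

Overnight: 8:59 PM → midnight = 3 h 1 min; midnight → 5:42 AM = 5 h 42 min; span 8 h 43 min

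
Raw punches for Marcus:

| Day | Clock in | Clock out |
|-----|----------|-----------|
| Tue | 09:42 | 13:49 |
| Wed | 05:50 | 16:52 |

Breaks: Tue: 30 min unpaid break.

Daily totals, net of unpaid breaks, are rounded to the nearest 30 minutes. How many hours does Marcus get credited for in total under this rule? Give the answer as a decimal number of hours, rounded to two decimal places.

14.50 hours

Tue: 09:42–13:49 = 4 h 7 min − 30 min = 3 h 37 min → rounds to 3 h 30 min
Wed: 05:50–16:52 = 11 h 2 min → rounds to 11 h 0 min
Total credited: 14 h 30 min.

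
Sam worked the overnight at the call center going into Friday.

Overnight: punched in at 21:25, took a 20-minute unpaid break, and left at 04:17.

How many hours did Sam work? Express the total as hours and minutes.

6 h 32 min

Overnight: 21:25 → midnight = 2 h 35 min; midnight → 04:17 = 4 h 17 min; span 6 h 52 min; less 20 min break → 6 h 32 min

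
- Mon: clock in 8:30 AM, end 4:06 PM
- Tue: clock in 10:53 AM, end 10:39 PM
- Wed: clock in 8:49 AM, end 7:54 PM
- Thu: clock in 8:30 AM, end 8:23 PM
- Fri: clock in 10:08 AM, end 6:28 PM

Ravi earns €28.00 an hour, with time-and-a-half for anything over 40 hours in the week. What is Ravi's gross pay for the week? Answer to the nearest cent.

€1568.00

Mon: 8:30 AM–4:06 PM = 7 h 36 min
Tue: 10:53 AM–10:39 PM = 11 h 46 min
Wed: 8:49 AM–7:54 PM = 11 h 5 min
Thu: 8:30 AM–8:23 PM = 11 h 53 min
Fri: 10:08 AM–6:28 PM = 8 h 20 min
Total worked: 50 h 40 min = 3040 min.
Regular 40 h 0 min = 2400 min at €28.00/h; overtime 10 h 40 min = 640 min at €42.00/h.
Pay = (2400 × €28.00 + 640 × €42.00) ÷ 60 = €1568.00.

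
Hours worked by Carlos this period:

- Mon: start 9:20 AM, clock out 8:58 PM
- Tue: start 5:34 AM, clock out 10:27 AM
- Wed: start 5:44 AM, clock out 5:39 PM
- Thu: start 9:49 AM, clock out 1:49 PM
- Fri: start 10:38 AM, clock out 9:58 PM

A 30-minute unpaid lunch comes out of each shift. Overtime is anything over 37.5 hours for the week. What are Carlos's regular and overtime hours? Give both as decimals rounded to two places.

Regular 37.50 hours, overtime 3.77 hours

Mon: 9:20 AM–8:58 PM = 11 h 38 min; less 30 min break → 11 h 8 min
Tue: 5:34 AM–10:27 AM = 4 h 53 min; less 30 min break → 4 h 23 min
Wed: 5:44 AM–5:39 PM = 11 h 55 min; less 30 min break → 11 h 25 min
Thu: 9:49 AM–1:49 PM = 4 h 0 min; less 30 min break → 3 h 30 min
Fri: 10:38 AM–9:58 PM = 11 h 20 min; less 30 min break → 10 h 50 min
Total worked: 41 h 16 min = 41.27 h.
Threshold 37.5 h → overtime 3 h 46 min, regular 37 h 30 min.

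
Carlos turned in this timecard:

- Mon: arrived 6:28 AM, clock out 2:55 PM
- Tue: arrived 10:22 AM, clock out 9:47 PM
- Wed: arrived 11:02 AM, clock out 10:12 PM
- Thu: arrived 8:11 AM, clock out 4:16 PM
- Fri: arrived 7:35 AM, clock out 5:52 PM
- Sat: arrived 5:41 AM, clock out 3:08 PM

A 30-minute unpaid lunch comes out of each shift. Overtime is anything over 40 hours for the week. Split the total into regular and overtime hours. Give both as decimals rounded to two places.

Mon: 6:28 AM–2:55 PM = 8 h 27 min; less 30 min break → 7 h 57 min
Tue: 10:22 AM–9:47 PM = 11 h 25 min; less 30 min break → 10 h 55 min
Wed: 11:02 AM–10:12 PM = 11 h 10 min; less 30 min break → 10 h 40 min
Thu: 8:11 AM–4:16 PM = 8 h 5 min; less 30 min break → 7 h 35 min
Fri: 7:35 AM–5:52 PM = 10 h 17 min; less 30 min break → 9 h 47 min
Sat: 5:41 AM–3:08 PM = 9 h 27 min; less 30 min break → 8 h 57 min
Total worked: 55 h 51 min = 55.85 h.
Threshold 40 h → overtime 15 h 51 min, regular 40 h 0 min.

Regular 40.00 hours, overtime 15.85 hours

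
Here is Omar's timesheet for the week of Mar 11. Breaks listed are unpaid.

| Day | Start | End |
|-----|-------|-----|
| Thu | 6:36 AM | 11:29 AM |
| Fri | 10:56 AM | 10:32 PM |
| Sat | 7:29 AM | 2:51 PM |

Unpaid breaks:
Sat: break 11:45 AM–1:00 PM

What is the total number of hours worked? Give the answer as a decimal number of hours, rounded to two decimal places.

22.60 hours

Thu: 6:36 AM–11:29 AM = 4 h 53 min
Fri: 10:56 AM–10:32 PM = 11 h 36 min
Sat: 7:29 AM–2:51 PM = 7 h 22 min; less 75 min break → 6 h 7 min
Total: 4 h 53 min + 11 h 36 min + 6 h 7 min = 22 h 36 min.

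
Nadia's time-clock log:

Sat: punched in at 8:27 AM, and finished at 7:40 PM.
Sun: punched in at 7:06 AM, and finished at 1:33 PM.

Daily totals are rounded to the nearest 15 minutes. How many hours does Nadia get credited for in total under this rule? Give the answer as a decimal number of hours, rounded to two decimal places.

17.75 hours

Sat: 8:27 AM–7:40 PM = 11 h 13 min → rounds to 11 h 15 min
Sun: 7:06 AM–1:33 PM = 6 h 27 min → rounds to 6 h 30 min
Total credited: 17 h 45 min.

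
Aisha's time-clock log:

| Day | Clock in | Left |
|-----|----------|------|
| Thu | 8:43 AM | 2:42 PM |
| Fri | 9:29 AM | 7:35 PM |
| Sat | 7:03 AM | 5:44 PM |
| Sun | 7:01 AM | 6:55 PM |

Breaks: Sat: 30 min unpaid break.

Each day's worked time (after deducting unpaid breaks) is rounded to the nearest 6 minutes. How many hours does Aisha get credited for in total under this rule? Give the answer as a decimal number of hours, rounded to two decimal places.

Thu: 8:43 AM–2:42 PM = 5 h 59 min → rounds to 6 h 0 min
Fri: 9:29 AM–7:35 PM = 10 h 6 min → rounds to 10 h 6 min
Sat: 7:03 AM–5:44 PM = 10 h 41 min − 30 min = 10 h 11 min → rounds to 10 h 12 min
Sun: 7:01 AM–6:55 PM = 11 h 54 min → rounds to 11 h 54 min
Total credited: 38 h 12 min.

38.20 hours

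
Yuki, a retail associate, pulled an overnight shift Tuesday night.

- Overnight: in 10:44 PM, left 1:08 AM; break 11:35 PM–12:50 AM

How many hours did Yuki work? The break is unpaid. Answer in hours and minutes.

1 h 9 min

Overnight: 10:44 PM → midnight = 1 h 16 min; midnight → 1:08 AM = 1 h 8 min; span 2 h 24 min; less 75 min break → 1 h 9 min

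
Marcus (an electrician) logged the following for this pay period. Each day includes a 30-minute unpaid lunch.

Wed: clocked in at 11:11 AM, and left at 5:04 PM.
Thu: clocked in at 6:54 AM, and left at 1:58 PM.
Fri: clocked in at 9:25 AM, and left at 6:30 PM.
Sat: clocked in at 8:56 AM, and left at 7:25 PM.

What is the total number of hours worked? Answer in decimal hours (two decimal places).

30.52 hours

Wed: 11:11 AM–5:04 PM = 5 h 53 min; less 30 min break → 5 h 23 min
Thu: 6:54 AM–1:58 PM = 7 h 4 min; less 30 min break → 6 h 34 min
Fri: 9:25 AM–6:30 PM = 9 h 5 min; less 30 min break → 8 h 35 min
Sat: 8:56 AM–7:25 PM = 10 h 29 min; less 30 min break → 9 h 59 min
Total: 5 h 23 min + 6 h 34 min + 8 h 35 min + 9 h 59 min = 30 h 31 min.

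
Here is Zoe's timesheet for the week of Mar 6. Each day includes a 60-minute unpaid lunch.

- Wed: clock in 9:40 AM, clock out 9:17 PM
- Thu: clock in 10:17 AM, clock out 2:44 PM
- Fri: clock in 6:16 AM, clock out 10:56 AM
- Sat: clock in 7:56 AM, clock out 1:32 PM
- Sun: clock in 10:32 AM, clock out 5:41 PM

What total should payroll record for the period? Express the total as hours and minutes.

28 h 29 min

Wed: 9:40 AM–9:17 PM = 11 h 37 min; less 60 min break → 10 h 37 min
Thu: 10:17 AM–2:44 PM = 4 h 27 min; less 60 min break → 3 h 27 min
Fri: 6:16 AM–10:56 AM = 4 h 40 min; less 60 min break → 3 h 40 min
Sat: 7:56 AM–1:32 PM = 5 h 36 min; less 60 min break → 4 h 36 min
Sun: 10:32 AM–5:41 PM = 7 h 9 min; less 60 min break → 6 h 9 min
Total: 10 h 37 min + 3 h 27 min + 3 h 40 min + 4 h 36 min + 6 h 9 min = 28 h 29 min.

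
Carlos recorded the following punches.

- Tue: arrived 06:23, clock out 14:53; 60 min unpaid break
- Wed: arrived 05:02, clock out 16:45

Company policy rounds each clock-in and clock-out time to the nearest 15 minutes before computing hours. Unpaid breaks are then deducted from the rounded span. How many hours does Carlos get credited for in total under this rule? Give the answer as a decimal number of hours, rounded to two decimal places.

Tue: in 06:23→06:30, out 14:53→15:00; 8 h 30 min − 60 min = 7 h 30 min
Wed: in 05:02→05:00, out 16:45→16:45; 11 h 45 min
Total credited: 19 h 15 min.

19.25 hours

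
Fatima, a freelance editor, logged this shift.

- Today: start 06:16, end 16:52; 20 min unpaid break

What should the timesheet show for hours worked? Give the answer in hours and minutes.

10 h 16 min

Today: 06:16–16:52 = 10 h 36 min; less 20 min break → 10 h 16 min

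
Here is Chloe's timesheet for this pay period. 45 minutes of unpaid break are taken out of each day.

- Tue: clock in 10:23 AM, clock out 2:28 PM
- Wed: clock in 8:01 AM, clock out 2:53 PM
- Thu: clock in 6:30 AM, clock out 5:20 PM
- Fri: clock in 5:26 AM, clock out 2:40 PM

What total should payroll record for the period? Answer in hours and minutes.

Tue: 10:23 AM–2:28 PM = 4 h 5 min; less 45 min break → 3 h 20 min
Wed: 8:01 AM–2:53 PM = 6 h 52 min; less 45 min break → 6 h 7 min
Thu: 6:30 AM–5:20 PM = 10 h 50 min; less 45 min break → 10 h 5 min
Fri: 5:26 AM–2:40 PM = 9 h 14 min; less 45 min break → 8 h 29 min
Total: 3 h 20 min + 6 h 7 min + 10 h 5 min + 8 h 29 min = 28 h 1 min.

28 h 1 min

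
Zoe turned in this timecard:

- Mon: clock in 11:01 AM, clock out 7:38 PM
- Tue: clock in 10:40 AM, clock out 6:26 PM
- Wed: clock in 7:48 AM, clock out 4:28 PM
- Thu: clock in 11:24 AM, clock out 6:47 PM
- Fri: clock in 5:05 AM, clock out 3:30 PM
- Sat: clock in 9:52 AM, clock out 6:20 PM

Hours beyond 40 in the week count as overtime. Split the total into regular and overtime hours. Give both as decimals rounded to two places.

Regular 40.00 hours, overtime 11.32 hours

Mon: 11:01 AM–7:38 PM = 8 h 37 min
Tue: 10:40 AM–6:26 PM = 7 h 46 min
Wed: 7:48 AM–4:28 PM = 8 h 40 min
Thu: 11:24 AM–6:47 PM = 7 h 23 min
Fri: 5:05 AM–3:30 PM = 10 h 25 min
Sat: 9:52 AM–6:20 PM = 8 h 28 min
Total worked: 51 h 19 min = 51.32 h.
Threshold 40 h → overtime 11 h 19 min, regular 40 h 0 min.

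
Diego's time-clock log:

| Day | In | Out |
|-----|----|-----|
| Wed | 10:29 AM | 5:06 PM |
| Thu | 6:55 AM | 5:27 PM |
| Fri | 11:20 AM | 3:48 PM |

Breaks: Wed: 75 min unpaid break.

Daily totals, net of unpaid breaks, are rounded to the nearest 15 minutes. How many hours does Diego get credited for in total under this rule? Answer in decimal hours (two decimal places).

Wed: 10:29 AM–5:06 PM = 6 h 37 min − 75 min = 5 h 22 min → rounds to 5 h 15 min
Thu: 6:55 AM–5:27 PM = 10 h 32 min → rounds to 10 h 30 min
Fri: 11:20 AM–3:48 PM = 4 h 28 min → rounds to 4 h 30 min
Total credited: 20 h 15 min.

20.25 hours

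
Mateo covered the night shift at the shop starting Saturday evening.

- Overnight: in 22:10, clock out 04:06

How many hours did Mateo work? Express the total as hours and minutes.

5 h 56 min

Overnight: 22:10 → midnight = 1 h 50 min; midnight → 04:06 = 4 h 6 min; span 5 h 56 min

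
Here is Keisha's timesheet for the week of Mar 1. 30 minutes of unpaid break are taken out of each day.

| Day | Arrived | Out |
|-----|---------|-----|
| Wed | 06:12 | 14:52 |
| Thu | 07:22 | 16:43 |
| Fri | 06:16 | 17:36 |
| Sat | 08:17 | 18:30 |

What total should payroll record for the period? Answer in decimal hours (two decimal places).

37.57 hours

Wed: 06:12–14:52 = 8 h 40 min; less 30 min break → 8 h 10 min
Thu: 07:22–16:43 = 9 h 21 min; less 30 min break → 8 h 51 min
Fri: 06:16–17:36 = 11 h 20 min; less 30 min break → 10 h 50 min
Sat: 08:17–18:30 = 10 h 13 min; less 30 min break → 9 h 43 min
Total: 8 h 10 min + 8 h 51 min + 10 h 50 min + 9 h 43 min = 37 h 34 min.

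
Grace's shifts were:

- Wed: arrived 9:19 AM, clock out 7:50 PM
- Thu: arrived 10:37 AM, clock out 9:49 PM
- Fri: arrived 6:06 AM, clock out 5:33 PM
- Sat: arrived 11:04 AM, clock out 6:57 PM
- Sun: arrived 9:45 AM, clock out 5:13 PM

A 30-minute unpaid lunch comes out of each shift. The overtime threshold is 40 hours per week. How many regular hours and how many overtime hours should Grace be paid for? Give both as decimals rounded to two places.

Wed: 9:19 AM–7:50 PM = 10 h 31 min; less 30 min break → 10 h 1 min
Thu: 10:37 AM–9:49 PM = 11 h 12 min; less 30 min break → 10 h 42 min
Fri: 6:06 AM–5:33 PM = 11 h 27 min; less 30 min break → 10 h 57 min
Sat: 11:04 AM–6:57 PM = 7 h 53 min; less 30 min break → 7 h 23 min
Sun: 9:45 AM–5:13 PM = 7 h 28 min; less 30 min break → 6 h 58 min
Total worked: 46 h 1 min = 46.02 h.
Threshold 40 h → overtime 6 h 1 min, regular 40 h 0 min.

Regular 40.00 hours, overtime 6.02 hours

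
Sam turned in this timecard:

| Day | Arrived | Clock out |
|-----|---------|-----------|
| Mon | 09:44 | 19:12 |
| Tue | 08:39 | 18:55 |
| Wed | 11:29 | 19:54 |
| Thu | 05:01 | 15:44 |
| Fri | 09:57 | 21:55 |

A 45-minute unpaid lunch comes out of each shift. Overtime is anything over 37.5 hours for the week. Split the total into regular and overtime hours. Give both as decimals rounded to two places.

Regular 37.50 hours, overtime 9.58 hours

Mon: 09:44–19:12 = 9 h 28 min; less 45 min break → 8 h 43 min
Tue: 08:39–18:55 = 10 h 16 min; less 45 min break → 9 h 31 min
Wed: 11:29–19:54 = 8 h 25 min; less 45 min break → 7 h 40 min
Thu: 05:01–15:44 = 10 h 43 min; less 45 min break → 9 h 58 min
Fri: 09:57–21:55 = 11 h 58 min; less 45 min break → 11 h 13 min
Total worked: 47 h 5 min = 47.08 h.
Threshold 37.5 h → overtime 9 h 35 min, regular 37 h 30 min.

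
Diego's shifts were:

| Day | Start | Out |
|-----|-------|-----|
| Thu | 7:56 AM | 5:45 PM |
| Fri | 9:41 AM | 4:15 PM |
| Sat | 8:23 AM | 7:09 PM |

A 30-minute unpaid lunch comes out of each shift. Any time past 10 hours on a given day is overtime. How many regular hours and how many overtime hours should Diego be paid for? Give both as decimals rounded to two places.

Thu: 7:56 AM–5:45 PM = 9 h 49 min; less 30 min break → 9 h 19 min
Fri: 9:41 AM–4:15 PM = 6 h 34 min; less 30 min break → 6 h 4 min
Sat: 8:23 AM–7:09 PM = 10 h 46 min; less 30 min break → 10 h 16 min
Thu reg 9 h 19 min / OT 0 h 0 min; Fri reg 6 h 4 min / OT 0 h 0 min; Sat reg 10 h 0 min / OT 0 h 16 min.
Totals: regular 25 h 23 min, overtime 0 h 16 min.

Regular 25.38 hours, overtime 0.27 hours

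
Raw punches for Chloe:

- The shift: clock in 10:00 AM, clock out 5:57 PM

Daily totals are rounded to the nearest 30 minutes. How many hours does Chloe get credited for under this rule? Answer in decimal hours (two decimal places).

The shift: 10:00 AM–5:57 PM = 7 h 57 min → rounds to 8 h 0 min

8.00 hours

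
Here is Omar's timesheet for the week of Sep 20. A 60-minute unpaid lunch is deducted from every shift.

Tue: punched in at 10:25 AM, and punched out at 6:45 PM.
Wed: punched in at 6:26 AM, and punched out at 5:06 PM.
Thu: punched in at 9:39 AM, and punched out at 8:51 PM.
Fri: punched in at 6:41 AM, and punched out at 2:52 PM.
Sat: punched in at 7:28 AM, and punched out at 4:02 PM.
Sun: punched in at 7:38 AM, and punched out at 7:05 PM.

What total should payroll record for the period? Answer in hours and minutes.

Tue: 10:25 AM–6:45 PM = 8 h 20 min; less 60 min break → 7 h 20 min
Wed: 6:26 AM–5:06 PM = 10 h 40 min; less 60 min break → 9 h 40 min
Thu: 9:39 AM–8:51 PM = 11 h 12 min; less 60 min break → 10 h 12 min
Fri: 6:41 AM–2:52 PM = 8 h 11 min; less 60 min break → 7 h 11 min
Sat: 7:28 AM–4:02 PM = 8 h 34 min; less 60 min break → 7 h 34 min
Sun: 7:38 AM–7:05 PM = 11 h 27 min; less 60 min break → 10 h 27 min
Total: 7 h 20 min + 9 h 40 min + 10 h 12 min + 7 h 11 min + 7 h 34 min + 10 h 27 min = 52 h 24 min.

52 h 24 min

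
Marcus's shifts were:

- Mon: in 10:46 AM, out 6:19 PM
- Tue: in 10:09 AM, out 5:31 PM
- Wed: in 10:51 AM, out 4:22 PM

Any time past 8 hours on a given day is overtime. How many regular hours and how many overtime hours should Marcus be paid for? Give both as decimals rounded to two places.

Mon: 10:46 AM–6:19 PM = 7 h 33 min
Tue: 10:09 AM–5:31 PM = 7 h 22 min
Wed: 10:51 AM–4:22 PM = 5 h 31 min
Mon reg 7 h 33 min / OT 0 h 0 min; Tue reg 7 h 22 min / OT 0 h 0 min; Wed reg 5 h 31 min / OT 0 h 0 min.
Totals: regular 20 h 26 min, overtime 0 h 0 min.

Regular 20.43 hours, overtime 0.00 hours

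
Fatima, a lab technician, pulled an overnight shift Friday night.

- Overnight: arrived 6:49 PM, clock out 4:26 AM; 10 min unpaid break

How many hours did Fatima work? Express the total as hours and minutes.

Overnight: 6:49 PM → midnight = 5 h 11 min; midnight → 4:26 AM = 4 h 26 min; span 9 h 37 min; less 10 min break → 9 h 27 min

9 h 27 min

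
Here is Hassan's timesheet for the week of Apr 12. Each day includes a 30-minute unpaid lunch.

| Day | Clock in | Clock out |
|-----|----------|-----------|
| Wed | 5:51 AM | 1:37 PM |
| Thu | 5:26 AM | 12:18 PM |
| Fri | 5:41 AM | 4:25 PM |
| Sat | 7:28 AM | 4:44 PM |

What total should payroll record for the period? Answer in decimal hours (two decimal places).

32.63 hours

Wed: 5:51 AM–1:37 PM = 7 h 46 min; less 30 min break → 7 h 16 min
Thu: 5:26 AM–12:18 PM = 6 h 52 min; less 30 min break → 6 h 22 min
Fri: 5:41 AM–4:25 PM = 10 h 44 min; less 30 min break → 10 h 14 min
Sat: 7:28 AM–4:44 PM = 9 h 16 min; less 30 min break → 8 h 46 min
Total: 7 h 16 min + 6 h 22 min + 10 h 14 min + 8 h 46 min = 32 h 38 min.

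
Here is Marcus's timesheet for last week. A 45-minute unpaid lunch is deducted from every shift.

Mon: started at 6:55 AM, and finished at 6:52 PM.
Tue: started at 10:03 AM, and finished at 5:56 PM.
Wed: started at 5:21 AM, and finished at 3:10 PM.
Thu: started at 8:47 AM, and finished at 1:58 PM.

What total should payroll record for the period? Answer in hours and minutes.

31 h 50 min

Mon: 6:55 AM–6:52 PM = 11 h 57 min; less 45 min break → 11 h 12 min
Tue: 10:03 AM–5:56 PM = 7 h 53 min; less 45 min break → 7 h 8 min
Wed: 5:21 AM–3:10 PM = 9 h 49 min; less 45 min break → 9 h 4 min
Thu: 8:47 AM–1:58 PM = 5 h 11 min; less 45 min break → 4 h 26 min
Total: 11 h 12 min + 7 h 8 min + 9 h 4 min + 4 h 26 min = 31 h 50 min.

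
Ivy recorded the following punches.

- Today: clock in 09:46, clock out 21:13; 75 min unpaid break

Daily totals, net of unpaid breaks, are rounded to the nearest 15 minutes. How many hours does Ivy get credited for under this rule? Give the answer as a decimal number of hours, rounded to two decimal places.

Today: 09:46–21:13 = 11 h 27 min − 75 min = 10 h 12 min → rounds to 10 h 15 min

10.25 hours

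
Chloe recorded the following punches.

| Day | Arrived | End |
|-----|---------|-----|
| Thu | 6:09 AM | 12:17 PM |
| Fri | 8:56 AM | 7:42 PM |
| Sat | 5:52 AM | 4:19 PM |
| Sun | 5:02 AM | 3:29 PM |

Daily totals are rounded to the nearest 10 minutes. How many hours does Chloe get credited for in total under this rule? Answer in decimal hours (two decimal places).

38.00 hours

Thu: 6:09 AM–12:17 PM = 6 h 8 min → rounds to 6 h 10 min
Fri: 8:56 AM–7:42 PM = 10 h 46 min → rounds to 10 h 50 min
Sat: 5:52 AM–4:19 PM = 10 h 27 min → rounds to 10 h 30 min
Sun: 5:02 AM–3:29 PM = 10 h 27 min → rounds to 10 h 30 min
Total credited: 38 h 0 min.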